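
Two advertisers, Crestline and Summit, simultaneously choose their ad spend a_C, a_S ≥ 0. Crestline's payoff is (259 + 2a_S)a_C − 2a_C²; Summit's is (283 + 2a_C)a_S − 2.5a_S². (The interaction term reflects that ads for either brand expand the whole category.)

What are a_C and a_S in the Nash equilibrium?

116.3125, 103.125

Expanding Crestline's payoff: 259a_C + 2a_Sa_C − 2a_C².
∂π/∂a_C = 259 + 2a_S − 4a_C = 0, so a_C = 64.75 + 0.5a_S.
Likewise for Summit: a_S = 56.6 + 0.4a_C.
Solving the two reaction functions simultaneously: (1 − (0.5)(0.4))a_C = 64.75 + 0.5·56.6, so 0.8a_C = 93.05 and a_C = 116.3125.
Then a_S = 56.6 + 0.4·116.3125 = 103.125.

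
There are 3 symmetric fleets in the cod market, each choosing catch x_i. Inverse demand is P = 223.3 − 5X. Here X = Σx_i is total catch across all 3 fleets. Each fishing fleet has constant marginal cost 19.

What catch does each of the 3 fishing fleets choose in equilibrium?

A representative fishing fleet's profit is π_i = x_i(223.3 − 5X) − 19x_i, with X = x_i + Σ_{j≠i} x_j.
First-order condition: 204.3 − 10x_i − 5Σ_{j≠i} x_j = 0.
In a symmetric equilibrium every fishing fleet chooses the same x, so Σ_{j≠i} x_j = 2x. The condition becomes 204.3 − 20x = 0, giving x = 204.3/20 = 10.215.

10.215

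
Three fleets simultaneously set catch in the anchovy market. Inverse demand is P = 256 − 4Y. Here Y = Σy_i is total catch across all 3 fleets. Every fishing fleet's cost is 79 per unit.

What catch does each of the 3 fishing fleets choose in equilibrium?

A representative fishing fleet's profit is π_i = y_i(256 − 4Y) − 79y_i, with Y = y_i + Σ_{j≠i} y_j.
First-order condition: 177 − 8y_i − 4Σ_{j≠i} y_j = 0.
In a symmetric equilibrium every fishing fleet chooses the same y, so Σ_{j≠i} y_j = 2y. The condition becomes 177 − 16y = 0, giving y = 177/16 = 11.0625.

11.0625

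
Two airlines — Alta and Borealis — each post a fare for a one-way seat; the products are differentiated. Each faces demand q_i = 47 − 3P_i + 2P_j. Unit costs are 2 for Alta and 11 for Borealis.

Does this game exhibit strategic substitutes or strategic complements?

Alta's profit: π = (P_{Alta} − 2)(47 − 3P_{Alta} + 2P_{Borealis}).
∂π/∂P_{Alta} = 53 − 6P_{Alta} + 2P_{Borealis} = 0 ⇒ P_{Alta} = 53/6 + (1/3)P_{Borealis}.
The best-response slope dP_{Alta}/dP_{Borealis} = 1/3 > 0: the reaction function is upward-sloping, so the choices are strategic complements.

strategic complements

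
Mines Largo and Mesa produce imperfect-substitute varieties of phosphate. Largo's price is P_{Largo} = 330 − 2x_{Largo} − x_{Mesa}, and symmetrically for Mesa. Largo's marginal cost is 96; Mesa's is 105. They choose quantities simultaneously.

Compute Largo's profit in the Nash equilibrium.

Mine Largo's profit: π = x_{Largo}(330 − 2x_{Largo} − x_{Mesa}) − 96x_{Largo}.
∂π/∂x_{Largo} = 234 − 4x_{Largo} − x_{Mesa} = 0 ⇒ x_{Largo} = 58.5 − 0.25x_{Mesa}.
Similarly x_{Mesa} = 56.25 − 0.25x_{Largo}.
Substituting the second reaction function into the first: x_{Largo} = 58.5 − 0.25(56.25 − 0.25x_{Largo}), which gives 0.9375x_{Largo} = 44.4375 ⇒ x_{Largo} = 47.4.
Then x_{Mesa} = 56.25 − 0.25·47.4 = 44.4.
P_{Largo} = 330 − 2·47.4 − 44.4 = 190.8.
Profit = (190.8 − 96)·47.4 = 4493.52.

4493.52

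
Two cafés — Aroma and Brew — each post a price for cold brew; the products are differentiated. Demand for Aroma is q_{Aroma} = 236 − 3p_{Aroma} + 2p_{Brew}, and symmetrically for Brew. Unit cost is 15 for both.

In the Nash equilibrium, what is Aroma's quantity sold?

165.75

Aroma's profit: π = (p_{Aroma} − 15)(236 − 3p_{Aroma} + 2p_{Brew}).
∂π/∂p_{Aroma} = 281 − 6p_{Aroma} + 2p_{Brew} = 0 ⇒ p_{Aroma} = 281/6 + (1/3)p_{Brew}.
By symmetry p_{Brew} = p_{Aroma}; substituting into the reaction function, (2/3)p_{Aroma} = 281/6 and p_{Aroma} = 70.25.
q_{Aroma} = 236 − 3·70.25 + 2·70.25 = 165.75.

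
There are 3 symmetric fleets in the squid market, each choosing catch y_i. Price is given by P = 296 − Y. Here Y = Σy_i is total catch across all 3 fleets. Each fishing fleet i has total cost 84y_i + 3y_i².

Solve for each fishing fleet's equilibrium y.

21.2

A representative fishing fleet's profit is π_i = y_i(296 − Y) − 84y_i − 3y_i², with Y = y_i + Σ_{j≠i} y_j.
First-order condition: 212 − 8y_i − Σ_{j≠i} y_j = 0.
Imposing symmetry (y_j = y for all j) turns Σ_{j≠i} y_j into 2y, so 212 = 10y and y = 21.2.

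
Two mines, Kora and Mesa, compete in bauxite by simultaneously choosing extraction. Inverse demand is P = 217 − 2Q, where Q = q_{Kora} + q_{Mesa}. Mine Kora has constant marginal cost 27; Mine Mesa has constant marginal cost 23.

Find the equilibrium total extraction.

Mine Kora's profit: π = q_{Kora}(217 − 2(q_{Kora} + q_{Mesa})) − 27q_{Kora}.
∂π/∂q_{Kora} = 190 − 4q_{Kora} − 2q_{Mesa} = 0, so q_{Kora} = 47.5 − 0.5q_{Mesa}.
By the same steps for Mesa: q_{Mesa} = 48.5 − 0.5q_{Kora}.
Substituting the second reaction function into the first: q_{Kora} = 47.5 − 0.5(48.5 − 0.5q_{Kora}), which gives 0.75q_{Kora} = 23.25 ⇒ q_{Kora} = 31.
Then q_{Mesa} = 48.5 − 0.5·31 = 33.
Total extraction: 31 + 33 = 64.

64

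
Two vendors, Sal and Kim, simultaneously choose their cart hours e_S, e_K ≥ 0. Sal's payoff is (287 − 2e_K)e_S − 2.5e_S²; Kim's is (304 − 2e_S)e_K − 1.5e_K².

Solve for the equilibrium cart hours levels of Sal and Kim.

23, 86

Expanding Sal's payoff: 287e_S − 2e_Ke_S − 2.5e_S².
∂π/∂e_S = 287 − 2e_K − 5e_S = 0, so e_S = 57.4 − 0.4e_K.
Likewise for Kim: e_K = 304/3 − (2/3)e_S.
Plugging e_K into Sal's best response: e_S = 57.4 − 0.4(304/3 − (2/3)e_S) ⇒ (11/15)e_S = 253/15, so e_S = 23.
Then e_K = 304/3 − (2/3)·23 = 86.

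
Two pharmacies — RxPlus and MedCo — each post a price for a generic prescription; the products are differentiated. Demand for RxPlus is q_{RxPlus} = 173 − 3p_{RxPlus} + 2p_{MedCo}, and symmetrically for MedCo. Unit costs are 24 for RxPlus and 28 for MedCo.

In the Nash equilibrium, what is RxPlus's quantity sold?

RxPlus's profit: π = (p_{RxPlus} − 24)(173 − 3p_{RxPlus} + 2p_{MedCo}).
∂π/∂p_{RxPlus} = 245 − 6p_{RxPlus} + 2p_{MedCo} = 0 ⇒ p_{RxPlus} = 245/6 + (1/3)p_{MedCo}.
Similarly p_{MedCo} = 257/6 + (1/3)p_{RxPlus}.
Substituting the second reaction function into the first: p_{RxPlus} = 245/6 + (1/3)(257/6 + (1/3)p_{RxPlus}), which gives (8/9)p_{RxPlus} = 496/9 ⇒ p_{RxPlus} = 62.
Then p_{MedCo} = 257/6 + (1/3)·62 = 63.5.
q_{RxPlus} = 173 − 3·62 + 2·63.5 = 114.

114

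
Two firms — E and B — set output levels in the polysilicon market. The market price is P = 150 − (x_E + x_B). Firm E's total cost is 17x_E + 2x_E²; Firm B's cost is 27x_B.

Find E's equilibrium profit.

Firm E's profit: π = x_E(150 − (x_E + x_B)) − 17x_E − 2x_E².
∂π/∂x_E = 133 − 6x_E − x_B = 0, so x_E = 133/6 − (1/6)x_B.
For B: ∂π/∂x_B = 123 − 2x_B − x_E = 0 ⇒ x_B = 61.5 − 0.5x_E.
Solving the two reaction functions simultaneously: (1 − (−1/6)(−0.5))x_E = 133/6 − (1/6)·61.5, so (11/12)x_E = 143/12 and x_E = 13.
Then x_B = 61.5 − 0.5·13 = 55.
Price P = 150 − 68 = 82.
E's profit: (82 − 17)·13 − 2(13)² = 507.

507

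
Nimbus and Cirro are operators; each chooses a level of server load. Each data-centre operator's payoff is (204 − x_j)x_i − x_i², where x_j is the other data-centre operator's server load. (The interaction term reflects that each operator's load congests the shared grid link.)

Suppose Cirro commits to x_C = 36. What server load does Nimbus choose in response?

84

Nimbus's payoff is (204 − x_C)x_N − x_N².
∂π/∂x_N = 204 − x_C − 2x_N = 0, so x_N = 102 − 0.5x_C.
At x_C = 36: x_N = 102 − 0.5·36 = 84.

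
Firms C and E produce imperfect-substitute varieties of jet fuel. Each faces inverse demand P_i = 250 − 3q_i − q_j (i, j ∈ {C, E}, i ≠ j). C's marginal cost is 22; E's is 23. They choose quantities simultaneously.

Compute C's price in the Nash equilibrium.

119.8

Firm C's profit: π = q_C(250 − 3q_C − q_E) − 22q_C.
∂π/∂q_C = 228 − 6q_C − q_E = 0 ⇒ q_C = 38 − (1/6)q_E.
Similarly q_E = 227/6 − (1/6)q_C.
Plugging q_E into C's best response: q_C = 38 − (1/6)(227/6 − (1/6)q_C) ⇒ (35/36)q_C = 1141/36, so q_C = 32.6.
Then q_E = 227/6 − (1/6)·32.6 = 32.4.
P_C = 250 − 3·32.6 − 32.4 = 119.8.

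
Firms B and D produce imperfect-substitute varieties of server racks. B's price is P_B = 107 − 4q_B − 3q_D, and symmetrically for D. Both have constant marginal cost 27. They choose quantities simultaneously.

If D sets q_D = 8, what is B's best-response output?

7

Firm B's profit: π = q_B(107 − 4q_B − 3q_D) − 27q_B.
∂π/∂q_B = 80 − 8q_B − 3q_D = 0 ⇒ q_B = 10 − 0.375q_D.
At q_D = 8: q_B = 10 − 0.375·8 = 7.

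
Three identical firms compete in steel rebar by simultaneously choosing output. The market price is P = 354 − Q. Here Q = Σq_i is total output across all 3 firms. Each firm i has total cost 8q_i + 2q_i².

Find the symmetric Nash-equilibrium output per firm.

A representative firm's profit is π_i = q_i(354 − Q) − 8q_i − 2q_i², with Q = q_i + Σ_{j≠i} q_j.
First-order condition: 346 − 6q_i − Σ_{j≠i} q_j = 0.
Imposing symmetry (q_j = q for all j) turns Σ_{j≠i} q_j into 2q, so 346 = 8q and q = 43.25.

43.25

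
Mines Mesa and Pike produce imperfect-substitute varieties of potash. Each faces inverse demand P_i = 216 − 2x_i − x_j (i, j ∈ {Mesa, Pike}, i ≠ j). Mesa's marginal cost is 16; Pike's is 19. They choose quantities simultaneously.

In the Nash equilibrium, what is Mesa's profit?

Mine Mesa's profit: π = x_{Mesa}(216 − 2x_{Mesa} − x_{Pike}) − 16x_{Mesa}.
∂π/∂x_{Mesa} = 200 − 4x_{Mesa} − x_{Pike} = 0 ⇒ x_{Mesa} = 50 − 0.25x_{Pike}.
Similarly x_{Pike} = 49.25 − 0.25x_{Mesa}.
Plugging x_{Pike} into Mesa's best response: x_{Mesa} = 50 − 0.25(49.25 − 0.25x_{Mesa}) ⇒ 0.9375x_{Mesa} = 37.6875, so x_{Mesa} = 40.2.
Then x_{Pike} = 49.25 − 0.25·40.2 = 39.2.
P_{Mesa} = 216 − 2·40.2 − 39.2 = 96.4.
Profit = (96.4 − 16)·40.2 = 3232.08.

3232.08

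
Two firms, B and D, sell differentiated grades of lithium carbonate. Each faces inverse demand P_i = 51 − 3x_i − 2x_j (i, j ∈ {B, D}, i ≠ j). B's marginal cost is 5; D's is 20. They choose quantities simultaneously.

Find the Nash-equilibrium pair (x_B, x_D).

6.6875, 2.9375

Firm B's profit: π = x_B(51 − 3x_B − 2x_D) − 5x_B.
∂π/∂x_B = 46 − 6x_B − 2x_D = 0 ⇒ x_B = 23/3 − (1/3)x_D.
Similarly x_D = 31/6 − (1/3)x_B.
Solving the two reaction functions simultaneously: (1 − (−1/3)(−1/3))x_B = 23/3 − (1/3)·(31/6), so (8/9)x_B = 107/18 and x_B = 6.6875.
Then x_D = 31/6 − (1/3)·6.6875 = 2.9375.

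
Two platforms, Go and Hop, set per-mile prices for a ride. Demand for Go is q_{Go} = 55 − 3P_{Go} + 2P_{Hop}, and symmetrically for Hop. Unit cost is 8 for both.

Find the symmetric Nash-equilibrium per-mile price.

Go's profit: π = (P_{Go} − 8)(55 − 3P_{Go} + 2P_{Hop}).
∂π/∂P_{Go} = 79 − 6P_{Go} + 2P_{Hop} = 0 ⇒ P_{Go} = 79/6 + (1/3)P_{Hop}.
By symmetry P_{Hop} = P_{Go}; substituting into the reaction function, (2/3)P_{Go} = 79/6 and P_{Go} = 19.75.

19.75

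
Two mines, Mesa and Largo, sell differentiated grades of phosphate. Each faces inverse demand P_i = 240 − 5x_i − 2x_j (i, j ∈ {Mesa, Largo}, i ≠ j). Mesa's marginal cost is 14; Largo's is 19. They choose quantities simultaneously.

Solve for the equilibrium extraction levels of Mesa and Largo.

18.9375, 18.3125

Mine Mesa's profit: π = x_{Mesa}(240 − 5x_{Mesa} − 2x_{Largo}) − 14x_{Mesa}.
∂π/∂x_{Mesa} = 226 − 10x_{Mesa} − 2x_{Largo} = 0 ⇒ x_{Mesa} = 22.6 − 0.2x_{Largo}.
Similarly x_{Largo} = 22.1 − 0.2x_{Mesa}.
Plugging x_{Largo} into Mesa's best response: x_{Mesa} = 22.6 − 0.2(22.1 − 0.2x_{Mesa}) ⇒ 0.96x_{Mesa} = 18.18, so x_{Mesa} = 18.9375.
Then x_{Largo} = 22.1 − 0.2·18.9375 = 18.3125.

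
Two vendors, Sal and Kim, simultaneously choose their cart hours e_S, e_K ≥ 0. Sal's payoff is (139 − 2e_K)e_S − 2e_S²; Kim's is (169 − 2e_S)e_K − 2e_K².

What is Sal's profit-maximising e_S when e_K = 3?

Expanding Sal's payoff: 139e_S − 2e_Ke_S − 2e_S².
∂π/∂e_S = 139 − 2e_K − 4e_S = 0, so e_S = 34.75 − 0.5e_K.
At e_K = 3: e_S = 34.75 − 0.5·3 = 33.25.

33.25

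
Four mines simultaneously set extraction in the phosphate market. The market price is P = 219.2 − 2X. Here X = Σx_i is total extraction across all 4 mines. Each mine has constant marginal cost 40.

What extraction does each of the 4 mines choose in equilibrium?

A representative mine's profit is π_i = x_i(219.2 − 2X) − 40x_i, with X = x_i + Σ_{j≠i} x_j.
First-order condition: 179.2 − 4x_i − 2Σ_{j≠i} x_j = 0.
Imposing symmetry (x_j = x for all j) turns Σ_{j≠i} x_j into 3x, so 179.2 = 10x and x = 17.92.

17.92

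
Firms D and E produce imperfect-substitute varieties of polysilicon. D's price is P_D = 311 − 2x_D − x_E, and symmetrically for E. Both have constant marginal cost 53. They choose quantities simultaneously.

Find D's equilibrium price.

Firm D's profit: π = x_D(311 − 2x_D − x_E) − 53x_D.
∂π/∂x_D = 258 − 4x_D − x_E = 0 ⇒ x_D = 64.5 − 0.25x_E.
The game is symmetric, so in equilibrium x_E = x_D: the reaction function gives 1.25x_D = 64.5, hence x_D = 51.6.
P_D = 311 − 2·51.6 − 51.6 = 156.2.

156.2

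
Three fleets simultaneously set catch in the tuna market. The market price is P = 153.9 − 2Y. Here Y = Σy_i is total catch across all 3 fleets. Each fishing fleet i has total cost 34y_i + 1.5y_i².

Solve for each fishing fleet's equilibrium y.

A representative fishing fleet's profit is π_i = y_i(153.9 − 2Y) − 34y_i − 1.5y_i², with Y = y_i + Σ_{j≠i} y_j.
First-order condition: 119.9 − 7y_i − 2Σ_{j≠i} y_j = 0.
In a symmetric equilibrium every fishing fleet chooses the same y, so Σ_{j≠i} y_j = 2y. The condition becomes 119.9 − 11y = 0, giving y = 119.9/11 = 10.9.

10.9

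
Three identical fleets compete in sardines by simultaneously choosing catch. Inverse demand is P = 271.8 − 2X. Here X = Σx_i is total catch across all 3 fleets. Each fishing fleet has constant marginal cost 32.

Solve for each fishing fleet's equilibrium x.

29.975

A representative fishing fleet's profit is π_i = x_i(271.8 − 2X) − 32x_i, with X = x_i + Σ_{j≠i} x_j.
First-order condition: 239.8 − 4x_i − 2Σ_{j≠i} x_j = 0.
In a symmetric equilibrium every fishing fleet chooses the same x, so Σ_{j≠i} x_j = 2x. The condition becomes 239.8 − 8x = 0, giving x = 239.8/8 = 29.975.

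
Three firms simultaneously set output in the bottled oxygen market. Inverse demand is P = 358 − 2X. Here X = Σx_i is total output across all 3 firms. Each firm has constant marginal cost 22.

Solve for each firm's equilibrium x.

A representative firm's profit is π_i = x_i(358 − 2X) − 22x_i, with X = x_i + Σ_{j≠i} x_j.
First-order condition: 336 − 4x_i − 2Σ_{j≠i} x_j = 0.
With identical firms, set every x_j = x: then 336 − 4x − 4x = 0, i.e. x = 336/8 = 42.

42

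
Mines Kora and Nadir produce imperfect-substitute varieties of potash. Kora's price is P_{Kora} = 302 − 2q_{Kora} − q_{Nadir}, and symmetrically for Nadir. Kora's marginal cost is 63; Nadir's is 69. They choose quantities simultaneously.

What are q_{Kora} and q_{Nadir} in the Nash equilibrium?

48.2, 46.2

Mine Kora's profit: π = q_{Kora}(302 − 2q_{Kora} − q_{Nadir}) − 63q_{Kora}.
∂π/∂q_{Kora} = 239 − 4q_{Kora} − q_{Nadir} = 0 ⇒ q_{Kora} = 59.75 − 0.25q_{Nadir}.
Similarly q_{Nadir} = 58.25 − 0.25q_{Kora}.
Solving the two reaction functions simultaneously: (1 − (−0.25)(−0.25))q_{Kora} = 59.75 − 0.25·58.25, so 0.9375q_{Kora} = 45.1875 and q_{Kora} = 48.2.
Then q_{Nadir} = 58.25 − 0.25·48.2 = 46.2.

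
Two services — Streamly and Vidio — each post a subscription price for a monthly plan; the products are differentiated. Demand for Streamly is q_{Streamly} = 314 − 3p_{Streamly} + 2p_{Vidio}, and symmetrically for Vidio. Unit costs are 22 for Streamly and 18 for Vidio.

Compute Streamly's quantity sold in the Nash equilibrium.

Streamly's profit: π = (p_{Streamly} − 22)(314 − 3p_{Streamly} + 2p_{Vidio}).
∂π/∂p_{Streamly} = 380 − 6p_{Streamly} + 2p_{Vidio} = 0 ⇒ p_{Streamly} = 190/3 + (1/3)p_{Vidio}.
Similarly p_{Vidio} = 184/3 + (1/3)p_{Streamly}.
Substituting the second reaction function into the first: p_{Streamly} = 190/3 + (1/3)(184/3 + (1/3)p_{Streamly}), which gives (8/9)p_{Streamly} = 754/9 ⇒ p_{Streamly} = 94.25.
Then p_{Vidio} = 184/3 + (1/3)·94.25 = 92.75.
q_{Streamly} = 314 − 3·94.25 + 2·92.75 = 216.75.

216.75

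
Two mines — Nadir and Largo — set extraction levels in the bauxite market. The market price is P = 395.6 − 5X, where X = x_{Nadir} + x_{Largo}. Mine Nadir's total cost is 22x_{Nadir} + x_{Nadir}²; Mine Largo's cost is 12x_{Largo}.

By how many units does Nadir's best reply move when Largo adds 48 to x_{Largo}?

-20

Mine Nadir's profit: π = x_{Nadir}(395.6 − 5(x_{Nadir} + x_{Largo})) − 22x_{Nadir} − x_{Nadir}².
∂π/∂x_{Nadir} = 373.6 − 12x_{Nadir} − 5x_{Largo} = 0, so x_{Nadir} = 467/15 − (5/12)x_{Largo}.
The reaction-function slope is −5/12, so a 48-unit rise in x_{Largo} moves x_{Nadir} by −5/12 × 48 = −20. Nadir's best response falls — the actions are strategic substitutes.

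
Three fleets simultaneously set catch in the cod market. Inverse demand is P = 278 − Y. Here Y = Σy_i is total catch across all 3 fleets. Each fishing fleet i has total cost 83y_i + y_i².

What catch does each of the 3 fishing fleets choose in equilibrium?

A representative fishing fleet's profit is π_i = y_i(278 − Y) − 83y_i − y_i², with Y = y_i + Σ_{j≠i} y_j.
First-order condition: 195 − 4y_i − Σ_{j≠i} y_j = 0.
With identical fishing fleets, set every y_j = y: then 195 − 4y − 2y = 0, i.e. y = 195/6 = 32.5.

32.5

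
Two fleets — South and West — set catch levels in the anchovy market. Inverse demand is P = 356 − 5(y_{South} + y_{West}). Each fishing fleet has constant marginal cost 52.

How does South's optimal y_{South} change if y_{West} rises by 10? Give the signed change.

Fishing fleet South's profit: π = y_{South}(356 − 5(y_{South} + y_{West})) − 52y_{South}.
∂π/∂y_{South} = 304 − 10y_{South} − 5y_{West} = 0, so y_{South} = 30.4 − 0.5y_{West}.
The reaction-function slope is −0.5, so a 10-unit rise in y_{West} moves y_{South} by −0.5 × 10 = −5. South's best response falls — the actions are strategic substitutes.

-5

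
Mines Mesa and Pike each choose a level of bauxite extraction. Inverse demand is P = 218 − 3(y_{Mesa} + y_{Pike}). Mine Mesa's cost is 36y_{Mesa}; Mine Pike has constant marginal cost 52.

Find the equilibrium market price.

102

Mine Mesa's profit: π = y_{Mesa}(218 − 3(y_{Mesa} + y_{Pike})) − 36y_{Mesa}.
∂π/∂y_{Mesa} = 182 − 6y_{Mesa} − 3y_{Pike} = 0, so y_{Mesa} = 91/3 − 0.5y_{Pike}.
By the same steps for Pike: y_{Pike} = 83/3 − 0.5y_{Mesa}.
Solving the two reaction functions simultaneously: (1 − (−0.5)(−0.5))y_{Mesa} = 91/3 − 0.5·(83/3), so 0.75y_{Mesa} = 16.5 and y_{Mesa} = 22.
Then y_{Pike} = 83/3 − 0.5·22 = 50/3.
Equilibrium price: P = 218 − 3·(116/3) = 102.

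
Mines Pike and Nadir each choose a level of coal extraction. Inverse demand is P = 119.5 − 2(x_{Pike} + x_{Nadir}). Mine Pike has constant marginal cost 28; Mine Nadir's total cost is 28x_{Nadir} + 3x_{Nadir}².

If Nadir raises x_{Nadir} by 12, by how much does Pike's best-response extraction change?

Mine Pike's profit: π = x_{Pike}(119.5 − 2(x_{Pike} + x_{Nadir})) − 28x_{Pike}.
∂π/∂x_{Pike} = 91.5 − 4x_{Pike} − 2x_{Nadir} = 0, so x_{Pike} = 22.875 − 0.5x_{Nadir}.
The reaction-function slope is −0.5, so a 12-unit rise in x_{Nadir} moves x_{Pike} by −0.5 × 12 = −6. Pike's best response falls — the actions are strategic substitutes.

-6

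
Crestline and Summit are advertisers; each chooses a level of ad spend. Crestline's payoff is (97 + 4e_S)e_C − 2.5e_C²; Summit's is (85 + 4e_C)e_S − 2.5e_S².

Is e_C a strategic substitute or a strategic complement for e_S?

strategic complements

Expanding Crestline's payoff: 97e_C + 4e_Se_C − 2.5e_C².
∂π/∂e_C = 97 + 4e_S − 5e_C = 0, so e_C = 19.4 + 0.8e_S.
The best-response slope de_C/de_S = 0.8 > 0: the reaction function is upward-sloping, so the choices are strategic complements.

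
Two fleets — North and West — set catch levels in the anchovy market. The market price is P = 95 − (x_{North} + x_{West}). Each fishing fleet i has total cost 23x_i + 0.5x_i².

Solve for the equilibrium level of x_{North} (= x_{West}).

18

Fishing fleet North's profit: π = x_{North}(95 − (x_{North} + x_{West})) − 23x_{North} − 0.5x_{North}².
∂π/∂x_{North} = 72 − 3x_{North} − x_{West} = 0, so x_{North} = 24 − (1/3)x_{West}.
By symmetry x_{West} = x_{North}; substituting into the reaction function, (4/3)x_{North} = 24 and x_{North} = 18.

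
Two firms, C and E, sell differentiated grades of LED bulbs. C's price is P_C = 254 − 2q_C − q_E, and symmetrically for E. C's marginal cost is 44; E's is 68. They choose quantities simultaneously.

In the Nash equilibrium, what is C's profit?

Firm C's profit: π = q_C(254 − 2q_C − q_E) − 44q_C.
∂π/∂q_C = 210 − 4q_C − q_E = 0 ⇒ q_C = 52.5 − 0.25q_E.
Similarly q_E = 46.5 − 0.25q_C.
Substituting the second reaction function into the first: q_C = 52.5 − 0.25(46.5 − 0.25q_C), which gives 0.9375q_C = 40.875 ⇒ q_C = 43.6.
Then q_E = 46.5 − 0.25·43.6 = 35.6.
P_C = 254 − 2·43.6 − 35.6 = 131.2.
Profit = (131.2 − 44)·43.6 = 3801.92.

3801.92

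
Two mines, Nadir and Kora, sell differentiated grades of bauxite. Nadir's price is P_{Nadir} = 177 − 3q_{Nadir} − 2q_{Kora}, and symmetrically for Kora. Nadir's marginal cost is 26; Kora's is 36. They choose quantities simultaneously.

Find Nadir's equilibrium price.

84.5

Mine Nadir's profit: π = q_{Nadir}(177 − 3q_{Nadir} − 2q_{Kora}) − 26q_{Nadir}.
∂π/∂q_{Nadir} = 151 − 6q_{Nadir} − 2q_{Kora} = 0 ⇒ q_{Nadir} = 151/6 − (1/3)q_{Kora}.
Similarly q_{Kora} = 23.5 − (1/3)q_{Nadir}.
Plugging q_{Kora} into Nadir's best response: q_{Nadir} = 151/6 − (1/3)(23.5 − (1/3)q_{Nadir}) ⇒ (8/9)q_{Nadir} = 52/3, so q_{Nadir} = 19.5.
Then q_{Kora} = 23.5 − (1/3)·19.5 = 17.
P_{Nadir} = 177 − 3·19.5 − 2·17 = 84.5.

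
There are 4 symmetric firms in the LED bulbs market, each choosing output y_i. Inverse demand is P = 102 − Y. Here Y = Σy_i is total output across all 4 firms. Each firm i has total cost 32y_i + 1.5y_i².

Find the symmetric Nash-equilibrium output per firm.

8.75

A representative firm's profit is π_i = y_i(102 − Y) − 32y_i − 1.5y_i², with Y = y_i + Σ_{j≠i} y_j.
First-order condition: 70 − 5y_i − Σ_{j≠i} y_j = 0.
Imposing symmetry (y_j = y for all j) turns Σ_{j≠i} y_j into 3y, so 70 = 8y and y = 8.75.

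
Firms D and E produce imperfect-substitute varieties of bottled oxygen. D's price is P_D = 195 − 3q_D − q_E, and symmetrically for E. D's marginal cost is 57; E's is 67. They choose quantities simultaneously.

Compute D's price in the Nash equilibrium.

117

Firm D's profit: π = q_D(195 − 3q_D − q_E) − 57q_D.
∂π/∂q_D = 138 − 6q_D − q_E = 0 ⇒ q_D = 23 − (1/6)q_E.
Similarly q_E = 64/3 − (1/6)q_D.
Plugging q_E into D's best response: q_D = 23 − (1/6)(64/3 − (1/6)q_D) ⇒ (35/36)q_D = 175/9, so q_D = 20.
Then q_E = 64/3 − (1/6)·20 = 18.
P_D = 195 − 3·20 − 18 = 117.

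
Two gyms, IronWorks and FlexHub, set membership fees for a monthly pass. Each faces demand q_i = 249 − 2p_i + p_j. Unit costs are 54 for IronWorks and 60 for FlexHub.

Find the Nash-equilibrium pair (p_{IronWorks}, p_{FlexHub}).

119.8, 122.2

IronWorks's profit: π = (p_{IronWorks} − 54)(249 − 2p_{IronWorks} + p_{FlexHub}).
∂π/∂p_{IronWorks} = 357 − 4p_{IronWorks} + p_{FlexHub} = 0 ⇒ p_{IronWorks} = 89.25 + 0.25p_{FlexHub}.
Similarly p_{FlexHub} = 92.25 + 0.25p_{IronWorks}.
Solving the two reaction functions simultaneously: (1 − (0.25)(0.25))p_{IronWorks} = 89.25 + 0.25·92.25, so 0.9375p_{IronWorks} = 112.3125 and p_{IronWorks} = 119.8.
Then p_{FlexHub} = 92.25 + 0.25·119.8 = 122.2.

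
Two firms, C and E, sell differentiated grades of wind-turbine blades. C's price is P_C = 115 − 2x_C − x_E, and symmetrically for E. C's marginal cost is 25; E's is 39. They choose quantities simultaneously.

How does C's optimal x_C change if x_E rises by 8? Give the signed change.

-2

Firm C's profit: π = x_C(115 − 2x_C − x_E) − 25x_C.
∂π/∂x_C = 90 − 4x_C − x_E = 0 ⇒ x_C = 22.5 − 0.25x_E.
The reaction-function slope is −0.25, so an 8-unit rise in x_E moves x_C by −0.25 × 8 = −2. C's best response falls — the actions are strategic substitutes.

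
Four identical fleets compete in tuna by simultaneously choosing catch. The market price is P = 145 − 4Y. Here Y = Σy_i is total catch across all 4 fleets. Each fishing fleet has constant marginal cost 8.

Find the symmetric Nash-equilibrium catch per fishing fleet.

6.85

A representative fishing fleet's profit is π_i = y_i(145 − 4Y) − 8y_i, with Y = y_i + Σ_{j≠i} y_j.
First-order condition: 137 − 8y_i − 4Σ_{j≠i} y_j = 0.
Imposing symmetry (y_j = y for all j) turns Σ_{j≠i} y_j into 3y, so 137 = 20y and y = 6.85.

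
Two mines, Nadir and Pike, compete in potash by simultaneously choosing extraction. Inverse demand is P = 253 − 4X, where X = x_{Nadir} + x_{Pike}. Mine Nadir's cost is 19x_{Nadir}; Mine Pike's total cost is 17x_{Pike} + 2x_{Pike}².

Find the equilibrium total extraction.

35.2

Mine Nadir's profit: π = x_{Nadir}(253 − 4(x_{Nadir} + x_{Pike})) − 19x_{Nadir}.
∂π/∂x_{Nadir} = 234 − 8x_{Nadir} − 4x_{Pike} = 0, so x_{Nadir} = 29.25 − 0.5x_{Pike}.
For Pike: ∂π/∂x_{Pike} = 236 − 12x_{Pike} − 4x_{Nadir} = 0 ⇒ x_{Pike} = 59/3 − (1/3)x_{Nadir}.
Solving the two reaction functions simultaneously: (1 − (−0.5)(−1/3))x_{Nadir} = 29.25 − 0.5·(59/3), so (5/6)x_{Nadir} = 233/12 and x_{Nadir} = 23.3.
Then x_{Pike} = 59/3 − (1/3)·23.3 = 11.9.
Total extraction: 23.3 + 11.9 = 35.2.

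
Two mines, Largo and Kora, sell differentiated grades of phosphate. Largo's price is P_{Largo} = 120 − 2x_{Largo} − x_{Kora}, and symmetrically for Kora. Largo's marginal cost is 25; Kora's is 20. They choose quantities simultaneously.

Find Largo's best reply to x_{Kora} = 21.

Mine Largo's profit: π = x_{Largo}(120 − 2x_{Largo} − x_{Kora}) − 25x_{Largo}.
∂π/∂x_{Largo} = 95 − 4x_{Largo} − x_{Kora} = 0 ⇒ x_{Largo} = 23.75 − 0.25x_{Kora}.
At x_{Kora} = 21: x_{Largo} = 23.75 − 0.25·21 = 18.5.

18.5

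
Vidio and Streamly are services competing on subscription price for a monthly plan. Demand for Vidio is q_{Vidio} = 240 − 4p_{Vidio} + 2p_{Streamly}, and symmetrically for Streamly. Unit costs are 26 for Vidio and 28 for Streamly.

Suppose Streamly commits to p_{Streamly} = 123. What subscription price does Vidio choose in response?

Vidio's profit: π = (p_{Vidio} − 26)(240 − 4p_{Vidio} + 2p_{Streamly}).
∂π/∂p_{Vidio} = 344 − 8p_{Vidio} + 2p_{Streamly} = 0 ⇒ p_{Vidio} = 43 + 0.25p_{Streamly}.
At p_{Streamly} = 123: p_{Vidio} = 43 + 0.25·123 = 73.75.

73.75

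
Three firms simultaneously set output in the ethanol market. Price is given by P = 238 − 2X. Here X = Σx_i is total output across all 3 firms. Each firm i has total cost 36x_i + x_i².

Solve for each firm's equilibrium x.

A representative firm's profit is π_i = x_i(238 − 2X) − 36x_i − x_i², with X = x_i + Σ_{j≠i} x_j.
First-order condition: 202 − 6x_i − 2Σ_{j≠i} x_j = 0.
With identical firms, set every x_j = x: then 202 − 6x − 4x = 0, i.e. x = 202/10 = 20.2.

20.2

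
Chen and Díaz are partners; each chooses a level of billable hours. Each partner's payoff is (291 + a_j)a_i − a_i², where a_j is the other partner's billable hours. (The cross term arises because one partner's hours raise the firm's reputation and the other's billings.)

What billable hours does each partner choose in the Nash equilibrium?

291

Chen's payoff is (291 + a_D)a_C − a_C².
∂π/∂a_C = 291 + a_D − 2a_C = 0, so a_C = 145.5 + 0.5a_D.
Setting a_C = a_D in the reaction function: a_C = 145.5 + 0.5a_C, so a_C = 145.5 / 0.5 = 291.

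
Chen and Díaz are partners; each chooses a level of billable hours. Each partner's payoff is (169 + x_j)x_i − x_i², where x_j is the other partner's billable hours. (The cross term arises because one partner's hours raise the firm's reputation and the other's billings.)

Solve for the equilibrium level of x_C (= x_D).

Chen's payoff is (169 + x_D)x_C − x_C².
∂π/∂x_C = 169 + x_D − 2x_C = 0, so x_C = 84.5 + 0.5x_D.
The game is symmetric, so in equilibrium x_D = x_C: the reaction function gives 0.5x_C = 84.5, hence x_C = 169.

169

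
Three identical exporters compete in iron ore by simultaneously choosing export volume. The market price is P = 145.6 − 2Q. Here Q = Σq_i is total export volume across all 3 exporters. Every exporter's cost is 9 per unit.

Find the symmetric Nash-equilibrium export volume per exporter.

A representative exporter's profit is π_i = q_i(145.6 − 2Q) − 9q_i, with Q = q_i + Σ_{j≠i} q_j.
First-order condition: 136.6 − 4q_i − 2Σ_{j≠i} q_j = 0.
With identical exporters, set every q_j = q: then 136.6 − 4q − 4q = 0, i.e. q = 136.6/8 = 17.075.

17.075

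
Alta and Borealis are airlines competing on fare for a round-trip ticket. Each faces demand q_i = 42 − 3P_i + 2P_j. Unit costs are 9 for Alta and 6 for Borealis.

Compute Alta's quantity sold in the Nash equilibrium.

Alta's profit: π = (P_{Alta} − 9)(42 − 3P_{Alta} + 2P_{Borealis}).
∂π/∂P_{Alta} = 69 − 6P_{Alta} + 2P_{Borealis} = 0 ⇒ P_{Alta} = 11.5 + (1/3)P_{Borealis}.
Similarly P_{Borealis} = 10 + (1/3)P_{Alta}.
Plugging P_{Borealis} into Alta's best response: P_{Alta} = 11.5 + (1/3)(10 + (1/3)P_{Alta}) ⇒ (8/9)P_{Alta} = 89/6, so P_{Alta} = 16.6875.
Then P_{Borealis} = 10 + (1/3)·16.6875 = 15.5625.
q_{Alta} = 42 − 3·16.6875 + 2·15.5625 = 23.0625.

23.0625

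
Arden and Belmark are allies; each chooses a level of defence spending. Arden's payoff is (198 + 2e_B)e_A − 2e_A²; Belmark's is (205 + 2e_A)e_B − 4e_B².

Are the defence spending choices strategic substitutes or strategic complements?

Expanding Arden's payoff: 198e_A + 2e_Be_A − 2e_A².
∂π/∂e_A = 198 + 2e_B − 4e_A = 0, so e_A = 49.5 + 0.5e_B.
The best-response slope de_A/de_B = 0.5 > 0: the reaction function is upward-sloping, so the choices are strategic complements.

strategic complements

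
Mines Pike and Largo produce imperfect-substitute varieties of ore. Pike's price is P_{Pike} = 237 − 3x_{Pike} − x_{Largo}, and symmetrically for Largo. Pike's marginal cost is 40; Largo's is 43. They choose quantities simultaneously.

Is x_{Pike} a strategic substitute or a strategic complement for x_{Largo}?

Mine Pike's profit: π = x_{Pike}(237 − 3x_{Pike} − x_{Largo}) − 40x_{Pike}.
∂π/∂x_{Pike} = 197 − 6x_{Pike} − x_{Largo} = 0 ⇒ x_{Pike} = 197/6 − (1/6)x_{Largo}.
The best-response slope dx_{Pike}/dx_{Largo} = −1/6 < 0: the reaction function is downward-sloping, so the choices are strategic substitutes.

strategic substitutes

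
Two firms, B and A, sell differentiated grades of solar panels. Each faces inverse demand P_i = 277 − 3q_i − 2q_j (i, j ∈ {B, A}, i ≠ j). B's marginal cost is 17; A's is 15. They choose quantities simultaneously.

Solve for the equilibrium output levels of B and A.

Firm B's profit: π = q_B(277 − 3q_B − 2q_A) − 17q_B.
∂π/∂q_B = 260 − 6q_B − 2q_A = 0 ⇒ q_B = 130/3 − (1/3)q_A.
Similarly q_A = 131/3 − (1/3)q_B.
Substituting the second reaction function into the first: q_B = 130/3 − (1/3)(131/3 − (1/3)q_B), which gives (8/9)q_B = 259/9 ⇒ q_B = 32.375.
Then q_A = 131/3 − (1/3)·32.375 = 32.875.

32.375, 32.875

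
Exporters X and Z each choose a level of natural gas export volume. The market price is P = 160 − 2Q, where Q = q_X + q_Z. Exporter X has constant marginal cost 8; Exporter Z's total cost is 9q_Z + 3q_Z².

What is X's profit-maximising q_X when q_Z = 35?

Exporter X's profit: π = q_X(160 − 2(q_X + q_Z)) − 8q_X.
∂π/∂q_X = 152 − 4q_X − 2q_Z = 0, so q_X = 38 − 0.5q_Z.
At q_Z = 35: q_X = 38 − 0.5·35 = 20.5.

20.5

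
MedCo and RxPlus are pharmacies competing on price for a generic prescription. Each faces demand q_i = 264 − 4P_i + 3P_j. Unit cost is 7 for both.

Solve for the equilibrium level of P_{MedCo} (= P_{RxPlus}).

58.4

MedCo's profit: π = (P_{MedCo} − 7)(264 − 4P_{MedCo} + 3P_{RxPlus}).
∂π/∂P_{MedCo} = 292 − 8P_{MedCo} + 3P_{RxPlus} = 0 ⇒ P_{MedCo} = 36.5 + 0.375P_{RxPlus}.
Setting P_{MedCo} = P_{RxPlus} in the reaction function: P_{MedCo} = 36.5 + 0.375P_{MedCo}, so P_{MedCo} = 36.5 / 0.625 = 58.4.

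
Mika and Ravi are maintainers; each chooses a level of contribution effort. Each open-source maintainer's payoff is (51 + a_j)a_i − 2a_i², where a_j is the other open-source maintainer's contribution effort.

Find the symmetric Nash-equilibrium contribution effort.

Mika's payoff is (51 + a_R)a_M − 2a_M².
∂π/∂a_M = 51 + a_R − 4a_M = 0, so a_M = 12.75 + 0.25a_R.
Setting a_M = a_R in the reaction function: a_M = 12.75 + 0.25a_M, so a_M = 12.75 / 0.75 = 17.

17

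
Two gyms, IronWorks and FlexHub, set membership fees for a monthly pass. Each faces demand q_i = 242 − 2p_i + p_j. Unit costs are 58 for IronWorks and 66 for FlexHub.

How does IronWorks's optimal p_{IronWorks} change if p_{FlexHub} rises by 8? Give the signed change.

2

IronWorks's profit: π = (p_{IronWorks} − 58)(242 − 2p_{IronWorks} + p_{FlexHub}).
∂π/∂p_{IronWorks} = 358 − 4p_{IronWorks} + p_{FlexHub} = 0 ⇒ p_{IronWorks} = 89.5 + 0.25p_{FlexHub}.
The reaction-function slope is 0.25, so an 8-unit rise in p_{FlexHub} moves p_{IronWorks} by 0.25 × 8 = 2. IronWorks's best response rises — the actions are strategic complements.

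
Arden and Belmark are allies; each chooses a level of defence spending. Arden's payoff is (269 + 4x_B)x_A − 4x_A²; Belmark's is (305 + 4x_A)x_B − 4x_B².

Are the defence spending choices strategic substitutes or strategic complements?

Expanding Arden's payoff: 269x_A + 4x_Bx_A − 4x_A².
∂π/∂x_A = 269 + 4x_B − 8x_A = 0, so x_A = 33.625 + 0.5x_B.
The best-response slope dx_A/dx_B = 0.5 > 0: the reaction function is upward-sloping, so the choices are strategic complements.

strategic complements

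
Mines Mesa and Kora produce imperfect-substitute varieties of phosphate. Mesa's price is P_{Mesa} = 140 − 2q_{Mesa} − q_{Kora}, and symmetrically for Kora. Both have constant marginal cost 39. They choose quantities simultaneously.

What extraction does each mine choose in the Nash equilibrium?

Mine Mesa's profit: π = q_{Mesa}(140 − 2q_{Mesa} − q_{Kora}) − 39q_{Mesa}.
∂π/∂q_{Mesa} = 101 − 4q_{Mesa} − q_{Kora} = 0 ⇒ q_{Mesa} = 25.25 − 0.25q_{Kora}.
By symmetry q_{Kora} = q_{Mesa}; substituting into the reaction function, 1.25q_{Mesa} = 25.25 and q_{Mesa} = 20.2.

20.2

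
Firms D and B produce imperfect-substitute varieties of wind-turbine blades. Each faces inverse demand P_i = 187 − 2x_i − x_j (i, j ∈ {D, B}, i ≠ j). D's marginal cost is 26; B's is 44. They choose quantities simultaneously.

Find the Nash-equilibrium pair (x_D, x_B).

33.4, 27.4

Firm D's profit: π = x_D(187 − 2x_D − x_B) − 26x_D.
∂π/∂x_D = 161 − 4x_D − x_B = 0 ⇒ x_D = 40.25 − 0.25x_B.
Similarly x_B = 35.75 − 0.25x_D.
Substituting the second reaction function into the first: x_D = 40.25 − 0.25(35.75 − 0.25x_D), which gives 0.9375x_D = 31.3125 ⇒ x_D = 33.4.
Then x_B = 35.75 − 0.25·33.4 = 27.4.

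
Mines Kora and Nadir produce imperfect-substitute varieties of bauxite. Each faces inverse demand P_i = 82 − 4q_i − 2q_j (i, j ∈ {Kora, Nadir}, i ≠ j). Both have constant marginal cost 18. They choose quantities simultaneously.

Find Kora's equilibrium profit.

163.84

Mine Kora's profit: π = q_{Kora}(82 − 4q_{Kora} − 2q_{Nadir}) − 18q_{Kora}.
∂π/∂q_{Kora} = 64 − 8q_{Kora} − 2q_{Nadir} = 0 ⇒ q_{Kora} = 8 − 0.25q_{Nadir}.
Setting q_{Kora} = q_{Nadir} in the reaction function: q_{Kora} = 8 − 0.25q_{Kora}, so q_{Kora} = 8 / 1.25 = 6.4.
P_{Kora} = 82 − 4·6.4 − 2·6.4 = 43.6.
Profit = (43.6 − 18)·6.4 = 163.84.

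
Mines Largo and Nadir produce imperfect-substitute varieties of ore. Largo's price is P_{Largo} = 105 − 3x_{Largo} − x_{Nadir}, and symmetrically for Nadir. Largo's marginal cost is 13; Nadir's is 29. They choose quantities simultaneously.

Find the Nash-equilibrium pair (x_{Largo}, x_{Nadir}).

Mine Largo's profit: π = x_{Largo}(105 − 3x_{Largo} − x_{Nadir}) − 13x_{Largo}.
∂π/∂x_{Largo} = 92 − 6x_{Largo} − x_{Nadir} = 0 ⇒ x_{Largo} = 46/3 − (1/6)x_{Nadir}.
Similarly x_{Nadir} = 38/3 − (1/6)x_{Largo}.
Substituting the second reaction function into the first: x_{Largo} = 46/3 − (1/6)(38/3 − (1/6)x_{Largo}), which gives (35/36)x_{Largo} = 119/9 ⇒ x_{Largo} = 13.6.
Then x_{Nadir} = 38/3 − (1/6)·13.6 = 10.4.

13.6, 10.4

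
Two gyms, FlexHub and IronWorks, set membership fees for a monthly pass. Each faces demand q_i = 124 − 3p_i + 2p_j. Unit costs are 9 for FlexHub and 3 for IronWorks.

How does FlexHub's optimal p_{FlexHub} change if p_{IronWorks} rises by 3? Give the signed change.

1

FlexHub's profit: π = (p_{FlexHub} − 9)(124 − 3p_{FlexHub} + 2p_{IronWorks}).
∂π/∂p_{FlexHub} = 151 − 6p_{FlexHub} + 2p_{IronWorks} = 0 ⇒ p_{FlexHub} = 151/6 + (1/3)p_{IronWorks}.
The reaction-function slope is 1/3, so a 3-unit rise in p_{IronWorks} moves p_{FlexHub} by 1/3 × 3 = 1. FlexHub's best response rises — the actions are strategic complements.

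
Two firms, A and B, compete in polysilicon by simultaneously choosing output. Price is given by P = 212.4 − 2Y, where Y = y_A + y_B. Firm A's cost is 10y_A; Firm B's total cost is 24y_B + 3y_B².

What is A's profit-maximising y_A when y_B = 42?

Firm A's profit: π = y_A(212.4 − 2(y_A + y_B)) − 10y_A.
∂π/∂y_A = 202.4 − 4y_A − 2y_B = 0, so y_A = 50.6 − 0.5y_B.
At y_B = 42: y_A = 50.6 − 0.5·42 = 29.6.

29.6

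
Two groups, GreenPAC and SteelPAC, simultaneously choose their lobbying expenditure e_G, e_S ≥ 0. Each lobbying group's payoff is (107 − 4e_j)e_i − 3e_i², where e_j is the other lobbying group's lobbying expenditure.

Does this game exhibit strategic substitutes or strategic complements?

strategic substitutes

GreenPAC's payoff is (107 − 4e_S)e_G − 3e_G².
∂π/∂e_G = 107 − 4e_S − 6e_G = 0, so e_G = 107/6 − (2/3)e_S.
The best-response slope de_G/de_S = −2/3 < 0: the reaction function is downward-sloping, so the choices are strategic substitutes.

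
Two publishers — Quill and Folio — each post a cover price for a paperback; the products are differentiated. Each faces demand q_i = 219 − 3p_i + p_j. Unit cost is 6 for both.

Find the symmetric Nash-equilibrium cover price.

47.4

Quill's profit: π = (p_{Quill} − 6)(219 − 3p_{Quill} + p_{Folio}).
∂π/∂p_{Quill} = 237 − 6p_{Quill} + p_{Folio} = 0 ⇒ p_{Quill} = 39.5 + (1/6)p_{Folio}.
By symmetry p_{Folio} = p_{Quill}; substituting into the reaction function, (5/6)p_{Quill} = 39.5 and p_{Quill} = 47.4.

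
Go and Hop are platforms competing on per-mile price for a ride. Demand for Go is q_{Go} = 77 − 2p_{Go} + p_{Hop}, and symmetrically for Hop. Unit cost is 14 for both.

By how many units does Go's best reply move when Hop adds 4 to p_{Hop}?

Go's profit: π = (p_{Go} − 14)(77 − 2p_{Go} + p_{Hop}).
∂π/∂p_{Go} = 105 − 4p_{Go} + p_{Hop} = 0 ⇒ p_{Go} = 26.25 + 0.25p_{Hop}.
The reaction-function slope is 0.25, so a 4-unit rise in p_{Hop} moves p_{Go} by 0.25 × 4 = 1. Go's best response rises — the actions are strategic complements.

1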